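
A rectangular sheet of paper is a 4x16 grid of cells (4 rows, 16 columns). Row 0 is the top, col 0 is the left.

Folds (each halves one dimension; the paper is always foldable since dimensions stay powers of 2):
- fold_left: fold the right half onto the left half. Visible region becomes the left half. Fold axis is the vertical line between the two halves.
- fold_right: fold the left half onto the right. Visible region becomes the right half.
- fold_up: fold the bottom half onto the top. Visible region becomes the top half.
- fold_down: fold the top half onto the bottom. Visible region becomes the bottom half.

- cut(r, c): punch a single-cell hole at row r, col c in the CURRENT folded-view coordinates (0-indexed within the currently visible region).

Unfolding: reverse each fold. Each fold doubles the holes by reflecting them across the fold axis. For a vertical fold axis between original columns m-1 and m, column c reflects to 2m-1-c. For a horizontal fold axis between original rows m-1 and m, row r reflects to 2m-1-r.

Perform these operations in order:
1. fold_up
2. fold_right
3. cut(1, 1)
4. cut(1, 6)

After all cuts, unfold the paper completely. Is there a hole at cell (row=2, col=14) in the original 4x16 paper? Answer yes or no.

Answer: yes

Derivation:
Op 1 fold_up: fold axis h@2; visible region now rows[0,2) x cols[0,16) = 2x16
Op 2 fold_right: fold axis v@8; visible region now rows[0,2) x cols[8,16) = 2x8
Op 3 cut(1, 1): punch at orig (1,9); cuts so far [(1, 9)]; region rows[0,2) x cols[8,16) = 2x8
Op 4 cut(1, 6): punch at orig (1,14); cuts so far [(1, 9), (1, 14)]; region rows[0,2) x cols[8,16) = 2x8
Unfold 1 (reflect across v@8): 4 holes -> [(1, 1), (1, 6), (1, 9), (1, 14)]
Unfold 2 (reflect across h@2): 8 holes -> [(1, 1), (1, 6), (1, 9), (1, 14), (2, 1), (2, 6), (2, 9), (2, 14)]
Holes: [(1, 1), (1, 6), (1, 9), (1, 14), (2, 1), (2, 6), (2, 9), (2, 14)]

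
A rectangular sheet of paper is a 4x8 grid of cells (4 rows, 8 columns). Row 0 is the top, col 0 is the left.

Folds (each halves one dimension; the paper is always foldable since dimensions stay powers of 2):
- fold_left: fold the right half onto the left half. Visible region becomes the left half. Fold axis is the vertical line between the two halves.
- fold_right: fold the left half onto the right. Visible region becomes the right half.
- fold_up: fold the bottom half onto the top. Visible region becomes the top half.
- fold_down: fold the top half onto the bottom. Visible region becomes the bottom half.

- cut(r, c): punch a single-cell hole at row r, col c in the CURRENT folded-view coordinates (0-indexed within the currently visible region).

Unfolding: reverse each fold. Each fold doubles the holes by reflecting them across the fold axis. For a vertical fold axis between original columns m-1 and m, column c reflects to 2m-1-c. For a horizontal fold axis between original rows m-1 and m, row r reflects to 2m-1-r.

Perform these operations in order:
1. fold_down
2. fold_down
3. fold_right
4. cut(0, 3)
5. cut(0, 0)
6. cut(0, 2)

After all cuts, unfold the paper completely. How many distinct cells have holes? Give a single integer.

Op 1 fold_down: fold axis h@2; visible region now rows[2,4) x cols[0,8) = 2x8
Op 2 fold_down: fold axis h@3; visible region now rows[3,4) x cols[0,8) = 1x8
Op 3 fold_right: fold axis v@4; visible region now rows[3,4) x cols[4,8) = 1x4
Op 4 cut(0, 3): punch at orig (3,7); cuts so far [(3, 7)]; region rows[3,4) x cols[4,8) = 1x4
Op 5 cut(0, 0): punch at orig (3,4); cuts so far [(3, 4), (3, 7)]; region rows[3,4) x cols[4,8) = 1x4
Op 6 cut(0, 2): punch at orig (3,6); cuts so far [(3, 4), (3, 6), (3, 7)]; region rows[3,4) x cols[4,8) = 1x4
Unfold 1 (reflect across v@4): 6 holes -> [(3, 0), (3, 1), (3, 3), (3, 4), (3, 6), (3, 7)]
Unfold 2 (reflect across h@3): 12 holes -> [(2, 0), (2, 1), (2, 3), (2, 4), (2, 6), (2, 7), (3, 0), (3, 1), (3, 3), (3, 4), (3, 6), (3, 7)]
Unfold 3 (reflect across h@2): 24 holes -> [(0, 0), (0, 1), (0, 3), (0, 4), (0, 6), (0, 7), (1, 0), (1, 1), (1, 3), (1, 4), (1, 6), (1, 7), (2, 0), (2, 1), (2, 3), (2, 4), (2, 6), (2, 7), (3, 0), (3, 1), (3, 3), (3, 4), (3, 6), (3, 7)]

Answer: 24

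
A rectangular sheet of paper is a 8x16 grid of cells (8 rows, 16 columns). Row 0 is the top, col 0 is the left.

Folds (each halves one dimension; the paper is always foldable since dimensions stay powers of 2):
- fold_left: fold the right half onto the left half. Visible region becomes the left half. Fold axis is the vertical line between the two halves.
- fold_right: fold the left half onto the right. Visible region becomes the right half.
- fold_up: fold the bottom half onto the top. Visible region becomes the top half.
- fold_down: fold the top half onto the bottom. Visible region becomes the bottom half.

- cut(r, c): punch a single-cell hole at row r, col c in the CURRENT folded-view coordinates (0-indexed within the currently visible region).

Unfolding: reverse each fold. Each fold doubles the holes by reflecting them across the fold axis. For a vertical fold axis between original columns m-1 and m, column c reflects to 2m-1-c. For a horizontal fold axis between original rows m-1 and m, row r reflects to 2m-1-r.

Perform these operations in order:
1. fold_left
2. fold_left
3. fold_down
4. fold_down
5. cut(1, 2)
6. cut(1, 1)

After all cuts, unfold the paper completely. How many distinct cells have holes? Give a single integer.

Op 1 fold_left: fold axis v@8; visible region now rows[0,8) x cols[0,8) = 8x8
Op 2 fold_left: fold axis v@4; visible region now rows[0,8) x cols[0,4) = 8x4
Op 3 fold_down: fold axis h@4; visible region now rows[4,8) x cols[0,4) = 4x4
Op 4 fold_down: fold axis h@6; visible region now rows[6,8) x cols[0,4) = 2x4
Op 5 cut(1, 2): punch at orig (7,2); cuts so far [(7, 2)]; region rows[6,8) x cols[0,4) = 2x4
Op 6 cut(1, 1): punch at orig (7,1); cuts so far [(7, 1), (7, 2)]; region rows[6,8) x cols[0,4) = 2x4
Unfold 1 (reflect across h@6): 4 holes -> [(4, 1), (4, 2), (7, 1), (7, 2)]
Unfold 2 (reflect across h@4): 8 holes -> [(0, 1), (0, 2), (3, 1), (3, 2), (4, 1), (4, 2), (7, 1), (7, 2)]
Unfold 3 (reflect across v@4): 16 holes -> [(0, 1), (0, 2), (0, 5), (0, 6), (3, 1), (3, 2), (3, 5), (3, 6), (4, 1), (4, 2), (4, 5), (4, 6), (7, 1), (7, 2), (7, 5), (7, 6)]
Unfold 4 (reflect across v@8): 32 holes -> [(0, 1), (0, 2), (0, 5), (0, 6), (0, 9), (0, 10), (0, 13), (0, 14), (3, 1), (3, 2), (3, 5), (3, 6), (3, 9), (3, 10), (3, 13), (3, 14), (4, 1), (4, 2), (4, 5), (4, 6), (4, 9), (4, 10), (4, 13), (4, 14), (7, 1), (7, 2), (7, 5), (7, 6), (7, 9), (7, 10), (7, 13), (7, 14)]

Answer: 32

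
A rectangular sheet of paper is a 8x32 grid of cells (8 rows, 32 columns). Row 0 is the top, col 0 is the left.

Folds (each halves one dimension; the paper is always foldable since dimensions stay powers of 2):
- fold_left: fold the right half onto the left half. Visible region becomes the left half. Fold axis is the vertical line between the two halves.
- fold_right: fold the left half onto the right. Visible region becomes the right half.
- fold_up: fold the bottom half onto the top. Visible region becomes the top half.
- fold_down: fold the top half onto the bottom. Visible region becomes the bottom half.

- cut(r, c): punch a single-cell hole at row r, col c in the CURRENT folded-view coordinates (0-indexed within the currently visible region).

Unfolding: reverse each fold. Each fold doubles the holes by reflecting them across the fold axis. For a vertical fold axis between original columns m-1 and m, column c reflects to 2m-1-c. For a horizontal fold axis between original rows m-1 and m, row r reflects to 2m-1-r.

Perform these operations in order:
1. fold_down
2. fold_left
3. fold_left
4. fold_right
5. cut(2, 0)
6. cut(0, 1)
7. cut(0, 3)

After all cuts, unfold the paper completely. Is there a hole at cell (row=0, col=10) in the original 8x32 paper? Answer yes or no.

Answer: no

Derivation:
Op 1 fold_down: fold axis h@4; visible region now rows[4,8) x cols[0,32) = 4x32
Op 2 fold_left: fold axis v@16; visible region now rows[4,8) x cols[0,16) = 4x16
Op 3 fold_left: fold axis v@8; visible region now rows[4,8) x cols[0,8) = 4x8
Op 4 fold_right: fold axis v@4; visible region now rows[4,8) x cols[4,8) = 4x4
Op 5 cut(2, 0): punch at orig (6,4); cuts so far [(6, 4)]; region rows[4,8) x cols[4,8) = 4x4
Op 6 cut(0, 1): punch at orig (4,5); cuts so far [(4, 5), (6, 4)]; region rows[4,8) x cols[4,8) = 4x4
Op 7 cut(0, 3): punch at orig (4,7); cuts so far [(4, 5), (4, 7), (6, 4)]; region rows[4,8) x cols[4,8) = 4x4
Unfold 1 (reflect across v@4): 6 holes -> [(4, 0), (4, 2), (4, 5), (4, 7), (6, 3), (6, 4)]
Unfold 2 (reflect across v@8): 12 holes -> [(4, 0), (4, 2), (4, 5), (4, 7), (4, 8), (4, 10), (4, 13), (4, 15), (6, 3), (6, 4), (6, 11), (6, 12)]
Unfold 3 (reflect across v@16): 24 holes -> [(4, 0), (4, 2), (4, 5), (4, 7), (4, 8), (4, 10), (4, 13), (4, 15), (4, 16), (4, 18), (4, 21), (4, 23), (4, 24), (4, 26), (4, 29), (4, 31), (6, 3), (6, 4), (6, 11), (6, 12), (6, 19), (6, 20), (6, 27), (6, 28)]
Unfold 4 (reflect across h@4): 48 holes -> [(1, 3), (1, 4), (1, 11), (1, 12), (1, 19), (1, 20), (1, 27), (1, 28), (3, 0), (3, 2), (3, 5), (3, 7), (3, 8), (3, 10), (3, 13), (3, 15), (3, 16), (3, 18), (3, 21), (3, 23), (3, 24), (3, 26), (3, 29), (3, 31), (4, 0), (4, 2), (4, 5), (4, 7), (4, 8), (4, 10), (4, 13), (4, 15), (4, 16), (4, 18), (4, 21), (4, 23), (4, 24), (4, 26), (4, 29), (4, 31), (6, 3), (6, 4), (6, 11), (6, 12), (6, 19), (6, 20), (6, 27), (6, 28)]
Holes: [(1, 3), (1, 4), (1, 11), (1, 12), (1, 19), (1, 20), (1, 27), (1, 28), (3, 0), (3, 2), (3, 5), (3, 7), (3, 8), (3, 10), (3, 13), (3, 15), (3, 16), (3, 18), (3, 21), (3, 23), (3, 24), (3, 26), (3, 29), (3, 31), (4, 0), (4, 2), (4, 5), (4, 7), (4, 8), (4, 10), (4, 13), (4, 15), (4, 16), (4, 18), (4, 21), (4, 23), (4, 24), (4, 26), (4, 29), (4, 31), (6, 3), (6, 4), (6, 11), (6, 12), (6, 19), (6, 20), (6, 27), (6, 28)]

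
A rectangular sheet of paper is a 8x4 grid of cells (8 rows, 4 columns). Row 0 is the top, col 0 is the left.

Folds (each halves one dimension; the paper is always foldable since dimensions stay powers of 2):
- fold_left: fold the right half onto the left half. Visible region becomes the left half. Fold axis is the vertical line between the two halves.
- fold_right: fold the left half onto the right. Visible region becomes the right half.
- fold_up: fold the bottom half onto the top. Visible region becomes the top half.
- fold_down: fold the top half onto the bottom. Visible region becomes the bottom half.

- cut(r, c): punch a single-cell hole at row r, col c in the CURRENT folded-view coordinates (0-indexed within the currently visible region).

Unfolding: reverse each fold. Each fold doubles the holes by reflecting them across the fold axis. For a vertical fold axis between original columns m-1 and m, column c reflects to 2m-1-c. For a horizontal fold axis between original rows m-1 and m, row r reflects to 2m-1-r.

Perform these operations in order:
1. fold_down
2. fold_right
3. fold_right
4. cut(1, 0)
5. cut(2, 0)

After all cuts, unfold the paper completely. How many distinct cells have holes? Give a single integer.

Answer: 16

Derivation:
Op 1 fold_down: fold axis h@4; visible region now rows[4,8) x cols[0,4) = 4x4
Op 2 fold_right: fold axis v@2; visible region now rows[4,8) x cols[2,4) = 4x2
Op 3 fold_right: fold axis v@3; visible region now rows[4,8) x cols[3,4) = 4x1
Op 4 cut(1, 0): punch at orig (5,3); cuts so far [(5, 3)]; region rows[4,8) x cols[3,4) = 4x1
Op 5 cut(2, 0): punch at orig (6,3); cuts so far [(5, 3), (6, 3)]; region rows[4,8) x cols[3,4) = 4x1
Unfold 1 (reflect across v@3): 4 holes -> [(5, 2), (5, 3), (6, 2), (6, 3)]
Unfold 2 (reflect across v@2): 8 holes -> [(5, 0), (5, 1), (5, 2), (5, 3), (6, 0), (6, 1), (6, 2), (6, 3)]
Unfold 3 (reflect across h@4): 16 holes -> [(1, 0), (1, 1), (1, 2), (1, 3), (2, 0), (2, 1), (2, 2), (2, 3), (5, 0), (5, 1), (5, 2), (5, 3), (6, 0), (6, 1), (6, 2), (6, 3)]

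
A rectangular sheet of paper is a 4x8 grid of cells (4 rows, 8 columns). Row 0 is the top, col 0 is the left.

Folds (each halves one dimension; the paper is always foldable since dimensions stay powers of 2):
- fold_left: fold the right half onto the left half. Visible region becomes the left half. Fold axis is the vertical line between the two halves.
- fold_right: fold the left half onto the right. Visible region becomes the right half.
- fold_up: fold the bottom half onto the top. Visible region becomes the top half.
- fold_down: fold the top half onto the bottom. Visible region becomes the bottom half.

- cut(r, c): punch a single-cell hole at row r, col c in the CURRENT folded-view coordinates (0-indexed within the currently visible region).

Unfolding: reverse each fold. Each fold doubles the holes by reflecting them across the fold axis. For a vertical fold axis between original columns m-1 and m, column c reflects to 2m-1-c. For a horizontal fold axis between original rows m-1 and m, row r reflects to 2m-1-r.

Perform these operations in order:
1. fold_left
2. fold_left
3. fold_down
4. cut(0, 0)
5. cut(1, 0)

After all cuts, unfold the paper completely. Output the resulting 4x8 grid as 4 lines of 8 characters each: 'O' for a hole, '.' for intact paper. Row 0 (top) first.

Answer: O..OO..O
O..OO..O
O..OO..O
O..OO..O

Derivation:
Op 1 fold_left: fold axis v@4; visible region now rows[0,4) x cols[0,4) = 4x4
Op 2 fold_left: fold axis v@2; visible region now rows[0,4) x cols[0,2) = 4x2
Op 3 fold_down: fold axis h@2; visible region now rows[2,4) x cols[0,2) = 2x2
Op 4 cut(0, 0): punch at orig (2,0); cuts so far [(2, 0)]; region rows[2,4) x cols[0,2) = 2x2
Op 5 cut(1, 0): punch at orig (3,0); cuts so far [(2, 0), (3, 0)]; region rows[2,4) x cols[0,2) = 2x2
Unfold 1 (reflect across h@2): 4 holes -> [(0, 0), (1, 0), (2, 0), (3, 0)]
Unfold 2 (reflect across v@2): 8 holes -> [(0, 0), (0, 3), (1, 0), (1, 3), (2, 0), (2, 3), (3, 0), (3, 3)]
Unfold 3 (reflect across v@4): 16 holes -> [(0, 0), (0, 3), (0, 4), (0, 7), (1, 0), (1, 3), (1, 4), (1, 7), (2, 0), (2, 3), (2, 4), (2, 7), (3, 0), (3, 3), (3, 4), (3, 7)]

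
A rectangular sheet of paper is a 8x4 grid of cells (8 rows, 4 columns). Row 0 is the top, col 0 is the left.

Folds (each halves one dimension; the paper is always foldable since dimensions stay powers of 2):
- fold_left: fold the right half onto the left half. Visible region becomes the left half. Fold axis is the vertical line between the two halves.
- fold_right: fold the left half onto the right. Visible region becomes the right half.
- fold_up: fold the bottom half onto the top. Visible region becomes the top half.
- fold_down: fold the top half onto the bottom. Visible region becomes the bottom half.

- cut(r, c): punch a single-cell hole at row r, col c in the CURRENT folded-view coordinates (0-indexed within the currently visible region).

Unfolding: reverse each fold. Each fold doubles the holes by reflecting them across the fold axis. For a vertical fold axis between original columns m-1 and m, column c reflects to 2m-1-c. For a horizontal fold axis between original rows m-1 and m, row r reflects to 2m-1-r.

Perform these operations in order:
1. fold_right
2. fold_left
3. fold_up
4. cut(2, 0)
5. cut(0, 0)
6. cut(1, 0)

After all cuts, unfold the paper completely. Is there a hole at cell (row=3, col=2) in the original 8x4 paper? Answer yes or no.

Op 1 fold_right: fold axis v@2; visible region now rows[0,8) x cols[2,4) = 8x2
Op 2 fold_left: fold axis v@3; visible region now rows[0,8) x cols[2,3) = 8x1
Op 3 fold_up: fold axis h@4; visible region now rows[0,4) x cols[2,3) = 4x1
Op 4 cut(2, 0): punch at orig (2,2); cuts so far [(2, 2)]; region rows[0,4) x cols[2,3) = 4x1
Op 5 cut(0, 0): punch at orig (0,2); cuts so far [(0, 2), (2, 2)]; region rows[0,4) x cols[2,3) = 4x1
Op 6 cut(1, 0): punch at orig (1,2); cuts so far [(0, 2), (1, 2), (2, 2)]; region rows[0,4) x cols[2,3) = 4x1
Unfold 1 (reflect across h@4): 6 holes -> [(0, 2), (1, 2), (2, 2), (5, 2), (6, 2), (7, 2)]
Unfold 2 (reflect across v@3): 12 holes -> [(0, 2), (0, 3), (1, 2), (1, 3), (2, 2), (2, 3), (5, 2), (5, 3), (6, 2), (6, 3), (7, 2), (7, 3)]
Unfold 3 (reflect across v@2): 24 holes -> [(0, 0), (0, 1), (0, 2), (0, 3), (1, 0), (1, 1), (1, 2), (1, 3), (2, 0), (2, 1), (2, 2), (2, 3), (5, 0), (5, 1), (5, 2), (5, 3), (6, 0), (6, 1), (6, 2), (6, 3), (7, 0), (7, 1), (7, 2), (7, 3)]
Holes: [(0, 0), (0, 1), (0, 2), (0, 3), (1, 0), (1, 1), (1, 2), (1, 3), (2, 0), (2, 1), (2, 2), (2, 3), (5, 0), (5, 1), (5, 2), (5, 3), (6, 0), (6, 1), (6, 2), (6, 3), (7, 0), (7, 1), (7, 2), (7, 3)]

Answer: no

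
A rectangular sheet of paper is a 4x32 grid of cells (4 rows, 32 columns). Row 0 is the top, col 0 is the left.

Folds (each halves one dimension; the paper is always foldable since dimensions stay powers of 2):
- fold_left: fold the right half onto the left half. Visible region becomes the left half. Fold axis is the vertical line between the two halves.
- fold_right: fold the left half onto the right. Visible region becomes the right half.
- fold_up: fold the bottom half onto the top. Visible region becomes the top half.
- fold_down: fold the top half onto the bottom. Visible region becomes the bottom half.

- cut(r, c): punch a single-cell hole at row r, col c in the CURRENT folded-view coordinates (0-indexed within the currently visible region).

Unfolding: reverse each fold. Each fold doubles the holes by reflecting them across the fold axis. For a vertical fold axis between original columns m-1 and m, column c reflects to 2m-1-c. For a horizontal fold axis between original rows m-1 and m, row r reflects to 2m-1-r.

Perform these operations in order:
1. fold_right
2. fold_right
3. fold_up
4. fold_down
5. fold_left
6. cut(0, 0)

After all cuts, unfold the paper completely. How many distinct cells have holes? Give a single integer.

Op 1 fold_right: fold axis v@16; visible region now rows[0,4) x cols[16,32) = 4x16
Op 2 fold_right: fold axis v@24; visible region now rows[0,4) x cols[24,32) = 4x8
Op 3 fold_up: fold axis h@2; visible region now rows[0,2) x cols[24,32) = 2x8
Op 4 fold_down: fold axis h@1; visible region now rows[1,2) x cols[24,32) = 1x8
Op 5 fold_left: fold axis v@28; visible region now rows[1,2) x cols[24,28) = 1x4
Op 6 cut(0, 0): punch at orig (1,24); cuts so far [(1, 24)]; region rows[1,2) x cols[24,28) = 1x4
Unfold 1 (reflect across v@28): 2 holes -> [(1, 24), (1, 31)]
Unfold 2 (reflect across h@1): 4 holes -> [(0, 24), (0, 31), (1, 24), (1, 31)]
Unfold 3 (reflect across h@2): 8 holes -> [(0, 24), (0, 31), (1, 24), (1, 31), (2, 24), (2, 31), (3, 24), (3, 31)]
Unfold 4 (reflect across v@24): 16 holes -> [(0, 16), (0, 23), (0, 24), (0, 31), (1, 16), (1, 23), (1, 24), (1, 31), (2, 16), (2, 23), (2, 24), (2, 31), (3, 16), (3, 23), (3, 24), (3, 31)]
Unfold 5 (reflect across v@16): 32 holes -> [(0, 0), (0, 7), (0, 8), (0, 15), (0, 16), (0, 23), (0, 24), (0, 31), (1, 0), (1, 7), (1, 8), (1, 15), (1, 16), (1, 23), (1, 24), (1, 31), (2, 0), (2, 7), (2, 8), (2, 15), (2, 16), (2, 23), (2, 24), (2, 31), (3, 0), (3, 7), (3, 8), (3, 15), (3, 16), (3, 23), (3, 24), (3, 31)]

Answer: 32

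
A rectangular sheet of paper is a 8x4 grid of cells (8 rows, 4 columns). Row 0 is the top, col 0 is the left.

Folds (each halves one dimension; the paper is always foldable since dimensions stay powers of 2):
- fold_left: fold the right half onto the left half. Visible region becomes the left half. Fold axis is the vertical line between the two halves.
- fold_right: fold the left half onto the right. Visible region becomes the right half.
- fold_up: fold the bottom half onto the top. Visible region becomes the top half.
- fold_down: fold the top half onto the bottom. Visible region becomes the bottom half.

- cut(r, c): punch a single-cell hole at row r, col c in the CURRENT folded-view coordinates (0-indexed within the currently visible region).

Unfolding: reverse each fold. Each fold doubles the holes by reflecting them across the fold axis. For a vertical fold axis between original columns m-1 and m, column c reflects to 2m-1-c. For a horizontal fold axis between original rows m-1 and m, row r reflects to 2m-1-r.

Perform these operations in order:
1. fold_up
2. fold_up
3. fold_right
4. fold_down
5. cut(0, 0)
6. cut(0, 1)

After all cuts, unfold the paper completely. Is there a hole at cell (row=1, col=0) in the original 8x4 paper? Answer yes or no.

Op 1 fold_up: fold axis h@4; visible region now rows[0,4) x cols[0,4) = 4x4
Op 2 fold_up: fold axis h@2; visible region now rows[0,2) x cols[0,4) = 2x4
Op 3 fold_right: fold axis v@2; visible region now rows[0,2) x cols[2,4) = 2x2
Op 4 fold_down: fold axis h@1; visible region now rows[1,2) x cols[2,4) = 1x2
Op 5 cut(0, 0): punch at orig (1,2); cuts so far [(1, 2)]; region rows[1,2) x cols[2,4) = 1x2
Op 6 cut(0, 1): punch at orig (1,3); cuts so far [(1, 2), (1, 3)]; region rows[1,2) x cols[2,4) = 1x2
Unfold 1 (reflect across h@1): 4 holes -> [(0, 2), (0, 3), (1, 2), (1, 3)]
Unfold 2 (reflect across v@2): 8 holes -> [(0, 0), (0, 1), (0, 2), (0, 3), (1, 0), (1, 1), (1, 2), (1, 3)]
Unfold 3 (reflect across h@2): 16 holes -> [(0, 0), (0, 1), (0, 2), (0, 3), (1, 0), (1, 1), (1, 2), (1, 3), (2, 0), (2, 1), (2, 2), (2, 3), (3, 0), (3, 1), (3, 2), (3, 3)]
Unfold 4 (reflect across h@4): 32 holes -> [(0, 0), (0, 1), (0, 2), (0, 3), (1, 0), (1, 1), (1, 2), (1, 3), (2, 0), (2, 1), (2, 2), (2, 3), (3, 0), (3, 1), (3, 2), (3, 3), (4, 0), (4, 1), (4, 2), (4, 3), (5, 0), (5, 1), (5, 2), (5, 3), (6, 0), (6, 1), (6, 2), (6, 3), (7, 0), (7, 1), (7, 2), (7, 3)]
Holes: [(0, 0), (0, 1), (0, 2), (0, 3), (1, 0), (1, 1), (1, 2), (1, 3), (2, 0), (2, 1), (2, 2), (2, 3), (3, 0), (3, 1), (3, 2), (3, 3), (4, 0), (4, 1), (4, 2), (4, 3), (5, 0), (5, 1), (5, 2), (5, 3), (6, 0), (6, 1), (6, 2), (6, 3), (7, 0), (7, 1), (7, 2), (7, 3)]

Answer: yes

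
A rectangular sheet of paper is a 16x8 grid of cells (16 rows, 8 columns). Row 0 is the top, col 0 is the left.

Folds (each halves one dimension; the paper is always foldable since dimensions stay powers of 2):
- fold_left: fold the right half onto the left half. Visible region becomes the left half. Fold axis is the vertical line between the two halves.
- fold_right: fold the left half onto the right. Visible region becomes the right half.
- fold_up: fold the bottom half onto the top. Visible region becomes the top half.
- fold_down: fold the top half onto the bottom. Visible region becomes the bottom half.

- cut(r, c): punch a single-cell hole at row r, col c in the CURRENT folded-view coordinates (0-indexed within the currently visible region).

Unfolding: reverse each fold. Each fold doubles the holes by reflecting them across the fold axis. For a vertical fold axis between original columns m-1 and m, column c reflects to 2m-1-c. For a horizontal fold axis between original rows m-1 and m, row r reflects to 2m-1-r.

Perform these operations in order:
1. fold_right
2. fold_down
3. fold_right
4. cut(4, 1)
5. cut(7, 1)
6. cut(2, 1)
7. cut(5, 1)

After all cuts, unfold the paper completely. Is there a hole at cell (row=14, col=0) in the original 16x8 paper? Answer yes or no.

Answer: no

Derivation:
Op 1 fold_right: fold axis v@4; visible region now rows[0,16) x cols[4,8) = 16x4
Op 2 fold_down: fold axis h@8; visible region now rows[8,16) x cols[4,8) = 8x4
Op 3 fold_right: fold axis v@6; visible region now rows[8,16) x cols[6,8) = 8x2
Op 4 cut(4, 1): punch at orig (12,7); cuts so far [(12, 7)]; region rows[8,16) x cols[6,8) = 8x2
Op 5 cut(7, 1): punch at orig (15,7); cuts so far [(12, 7), (15, 7)]; region rows[8,16) x cols[6,8) = 8x2
Op 6 cut(2, 1): punch at orig (10,7); cuts so far [(10, 7), (12, 7), (15, 7)]; region rows[8,16) x cols[6,8) = 8x2
Op 7 cut(5, 1): punch at orig (13,7); cuts so far [(10, 7), (12, 7), (13, 7), (15, 7)]; region rows[8,16) x cols[6,8) = 8x2
Unfold 1 (reflect across v@6): 8 holes -> [(10, 4), (10, 7), (12, 4), (12, 7), (13, 4), (13, 7), (15, 4), (15, 7)]
Unfold 2 (reflect across h@8): 16 holes -> [(0, 4), (0, 7), (2, 4), (2, 7), (3, 4), (3, 7), (5, 4), (5, 7), (10, 4), (10, 7), (12, 4), (12, 7), (13, 4), (13, 7), (15, 4), (15, 7)]
Unfold 3 (reflect across v@4): 32 holes -> [(0, 0), (0, 3), (0, 4), (0, 7), (2, 0), (2, 3), (2, 4), (2, 7), (3, 0), (3, 3), (3, 4), (3, 7), (5, 0), (5, 3), (5, 4), (5, 7), (10, 0), (10, 3), (10, 4), (10, 7), (12, 0), (12, 3), (12, 4), (12, 7), (13, 0), (13, 3), (13, 4), (13, 7), (15, 0), (15, 3), (15, 4), (15, 7)]
Holes: [(0, 0), (0, 3), (0, 4), (0, 7), (2, 0), (2, 3), (2, 4), (2, 7), (3, 0), (3, 3), (3, 4), (3, 7), (5, 0), (5, 3), (5, 4), (5, 7), (10, 0), (10, 3), (10, 4), (10, 7), (12, 0), (12, 3), (12, 4), (12, 7), (13, 0), (13, 3), (13, 4), (13, 7), (15, 0), (15, 3), (15, 4), (15, 7)]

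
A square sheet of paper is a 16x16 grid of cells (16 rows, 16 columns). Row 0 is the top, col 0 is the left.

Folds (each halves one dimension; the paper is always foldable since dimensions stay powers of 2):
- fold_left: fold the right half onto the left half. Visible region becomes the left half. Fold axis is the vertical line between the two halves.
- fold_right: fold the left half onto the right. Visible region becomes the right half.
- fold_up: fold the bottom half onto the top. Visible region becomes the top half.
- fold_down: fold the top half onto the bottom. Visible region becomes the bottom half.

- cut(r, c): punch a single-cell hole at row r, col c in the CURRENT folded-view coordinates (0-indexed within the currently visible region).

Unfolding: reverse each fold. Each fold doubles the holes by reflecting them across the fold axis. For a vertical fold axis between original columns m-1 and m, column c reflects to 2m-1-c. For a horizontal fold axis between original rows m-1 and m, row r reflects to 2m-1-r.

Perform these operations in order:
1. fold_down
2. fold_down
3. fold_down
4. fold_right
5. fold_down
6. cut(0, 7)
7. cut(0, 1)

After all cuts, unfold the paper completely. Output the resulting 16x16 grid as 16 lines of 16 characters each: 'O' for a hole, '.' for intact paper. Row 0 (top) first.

Op 1 fold_down: fold axis h@8; visible region now rows[8,16) x cols[0,16) = 8x16
Op 2 fold_down: fold axis h@12; visible region now rows[12,16) x cols[0,16) = 4x16
Op 3 fold_down: fold axis h@14; visible region now rows[14,16) x cols[0,16) = 2x16
Op 4 fold_right: fold axis v@8; visible region now rows[14,16) x cols[8,16) = 2x8
Op 5 fold_down: fold axis h@15; visible region now rows[15,16) x cols[8,16) = 1x8
Op 6 cut(0, 7): punch at orig (15,15); cuts so far [(15, 15)]; region rows[15,16) x cols[8,16) = 1x8
Op 7 cut(0, 1): punch at orig (15,9); cuts so far [(15, 9), (15, 15)]; region rows[15,16) x cols[8,16) = 1x8
Unfold 1 (reflect across h@15): 4 holes -> [(14, 9), (14, 15), (15, 9), (15, 15)]
Unfold 2 (reflect across v@8): 8 holes -> [(14, 0), (14, 6), (14, 9), (14, 15), (15, 0), (15, 6), (15, 9), (15, 15)]
Unfold 3 (reflect across h@14): 16 holes -> [(12, 0), (12, 6), (12, 9), (12, 15), (13, 0), (13, 6), (13, 9), (13, 15), (14, 0), (14, 6), (14, 9), (14, 15), (15, 0), (15, 6), (15, 9), (15, 15)]
Unfold 4 (reflect across h@12): 32 holes -> [(8, 0), (8, 6), (8, 9), (8, 15), (9, 0), (9, 6), (9, 9), (9, 15), (10, 0), (10, 6), (10, 9), (10, 15), (11, 0), (11, 6), (11, 9), (11, 15), (12, 0), (12, 6), (12, 9), (12, 15), (13, 0), (13, 6), (13, 9), (13, 15), (14, 0), (14, 6), (14, 9), (14, 15), (15, 0), (15, 6), (15, 9), (15, 15)]
Unfold 5 (reflect across h@8): 64 holes -> [(0, 0), (0, 6), (0, 9), (0, 15), (1, 0), (1, 6), (1, 9), (1, 15), (2, 0), (2, 6), (2, 9), (2, 15), (3, 0), (3, 6), (3, 9), (3, 15), (4, 0), (4, 6), (4, 9), (4, 15), (5, 0), (5, 6), (5, 9), (5, 15), (6, 0), (6, 6), (6, 9), (6, 15), (7, 0), (7, 6), (7, 9), (7, 15), (8, 0), (8, 6), (8, 9), (8, 15), (9, 0), (9, 6), (9, 9), (9, 15), (10, 0), (10, 6), (10, 9), (10, 15), (11, 0), (11, 6), (11, 9), (11, 15), (12, 0), (12, 6), (12, 9), (12, 15), (13, 0), (13, 6), (13, 9), (13, 15), (14, 0), (14, 6), (14, 9), (14, 15), (15, 0), (15, 6), (15, 9), (15, 15)]

Answer: O.....O..O.....O
O.....O..O.....O
O.....O..O.....O
O.....O..O.....O
O.....O..O.....O
O.....O..O.....O
O.....O..O.....O
O.....O..O.....O
O.....O..O.....O
O.....O..O.....O
O.....O..O.....O
O.....O..O.....O
O.....O..O.....O
O.....O..O.....O
O.....O..O.....O
O.....O..O.....O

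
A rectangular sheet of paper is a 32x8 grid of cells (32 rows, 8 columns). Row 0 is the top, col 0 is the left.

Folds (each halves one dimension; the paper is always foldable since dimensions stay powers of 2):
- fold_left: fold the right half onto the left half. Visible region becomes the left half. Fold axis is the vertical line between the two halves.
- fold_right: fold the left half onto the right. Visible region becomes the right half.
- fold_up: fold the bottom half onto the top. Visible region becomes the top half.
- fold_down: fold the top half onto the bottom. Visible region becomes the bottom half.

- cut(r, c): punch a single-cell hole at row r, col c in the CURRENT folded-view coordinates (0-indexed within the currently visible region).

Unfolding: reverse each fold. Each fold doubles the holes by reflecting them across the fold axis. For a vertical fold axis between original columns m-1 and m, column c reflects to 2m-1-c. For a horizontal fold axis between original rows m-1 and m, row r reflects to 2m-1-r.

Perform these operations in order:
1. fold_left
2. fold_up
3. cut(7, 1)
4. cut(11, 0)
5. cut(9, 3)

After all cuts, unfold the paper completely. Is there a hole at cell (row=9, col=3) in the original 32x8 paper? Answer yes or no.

Op 1 fold_left: fold axis v@4; visible region now rows[0,32) x cols[0,4) = 32x4
Op 2 fold_up: fold axis h@16; visible region now rows[0,16) x cols[0,4) = 16x4
Op 3 cut(7, 1): punch at orig (7,1); cuts so far [(7, 1)]; region rows[0,16) x cols[0,4) = 16x4
Op 4 cut(11, 0): punch at orig (11,0); cuts so far [(7, 1), (11, 0)]; region rows[0,16) x cols[0,4) = 16x4
Op 5 cut(9, 3): punch at orig (9,3); cuts so far [(7, 1), (9, 3), (11, 0)]; region rows[0,16) x cols[0,4) = 16x4
Unfold 1 (reflect across h@16): 6 holes -> [(7, 1), (9, 3), (11, 0), (20, 0), (22, 3), (24, 1)]
Unfold 2 (reflect across v@4): 12 holes -> [(7, 1), (7, 6), (9, 3), (9, 4), (11, 0), (11, 7), (20, 0), (20, 7), (22, 3), (22, 4), (24, 1), (24, 6)]
Holes: [(7, 1), (7, 6), (9, 3), (9, 4), (11, 0), (11, 7), (20, 0), (20, 7), (22, 3), (22, 4), (24, 1), (24, 6)]

Answer: yes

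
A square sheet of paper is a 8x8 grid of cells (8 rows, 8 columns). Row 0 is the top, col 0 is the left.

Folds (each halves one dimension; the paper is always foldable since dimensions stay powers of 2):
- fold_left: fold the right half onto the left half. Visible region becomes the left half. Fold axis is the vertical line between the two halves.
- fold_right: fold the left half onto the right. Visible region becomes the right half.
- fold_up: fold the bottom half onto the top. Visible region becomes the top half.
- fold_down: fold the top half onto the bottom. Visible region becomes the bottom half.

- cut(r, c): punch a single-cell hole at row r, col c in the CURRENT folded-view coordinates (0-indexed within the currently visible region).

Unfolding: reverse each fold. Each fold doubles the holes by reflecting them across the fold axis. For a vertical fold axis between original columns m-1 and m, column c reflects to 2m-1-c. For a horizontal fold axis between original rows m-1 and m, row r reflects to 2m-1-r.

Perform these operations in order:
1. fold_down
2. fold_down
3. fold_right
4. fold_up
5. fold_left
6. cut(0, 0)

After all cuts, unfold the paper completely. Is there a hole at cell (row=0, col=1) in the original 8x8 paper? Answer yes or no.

Op 1 fold_down: fold axis h@4; visible region now rows[4,8) x cols[0,8) = 4x8
Op 2 fold_down: fold axis h@6; visible region now rows[6,8) x cols[0,8) = 2x8
Op 3 fold_right: fold axis v@4; visible region now rows[6,8) x cols[4,8) = 2x4
Op 4 fold_up: fold axis h@7; visible region now rows[6,7) x cols[4,8) = 1x4
Op 5 fold_left: fold axis v@6; visible region now rows[6,7) x cols[4,6) = 1x2
Op 6 cut(0, 0): punch at orig (6,4); cuts so far [(6, 4)]; region rows[6,7) x cols[4,6) = 1x2
Unfold 1 (reflect across v@6): 2 holes -> [(6, 4), (6, 7)]
Unfold 2 (reflect across h@7): 4 holes -> [(6, 4), (6, 7), (7, 4), (7, 7)]
Unfold 3 (reflect across v@4): 8 holes -> [(6, 0), (6, 3), (6, 4), (6, 7), (7, 0), (7, 3), (7, 4), (7, 7)]
Unfold 4 (reflect across h@6): 16 holes -> [(4, 0), (4, 3), (4, 4), (4, 7), (5, 0), (5, 3), (5, 4), (5, 7), (6, 0), (6, 3), (6, 4), (6, 7), (7, 0), (7, 3), (7, 4), (7, 7)]
Unfold 5 (reflect across h@4): 32 holes -> [(0, 0), (0, 3), (0, 4), (0, 7), (1, 0), (1, 3), (1, 4), (1, 7), (2, 0), (2, 3), (2, 4), (2, 7), (3, 0), (3, 3), (3, 4), (3, 7), (4, 0), (4, 3), (4, 4), (4, 7), (5, 0), (5, 3), (5, 4), (5, 7), (6, 0), (6, 3), (6, 4), (6, 7), (7, 0), (7, 3), (7, 4), (7, 7)]
Holes: [(0, 0), (0, 3), (0, 4), (0, 7), (1, 0), (1, 3), (1, 4), (1, 7), (2, 0), (2, 3), (2, 4), (2, 7), (3, 0), (3, 3), (3, 4), (3, 7), (4, 0), (4, 3), (4, 4), (4, 7), (5, 0), (5, 3), (5, 4), (5, 7), (6, 0), (6, 3), (6, 4), (6, 7), (7, 0), (7, 3), (7, 4), (7, 7)]

Answer: no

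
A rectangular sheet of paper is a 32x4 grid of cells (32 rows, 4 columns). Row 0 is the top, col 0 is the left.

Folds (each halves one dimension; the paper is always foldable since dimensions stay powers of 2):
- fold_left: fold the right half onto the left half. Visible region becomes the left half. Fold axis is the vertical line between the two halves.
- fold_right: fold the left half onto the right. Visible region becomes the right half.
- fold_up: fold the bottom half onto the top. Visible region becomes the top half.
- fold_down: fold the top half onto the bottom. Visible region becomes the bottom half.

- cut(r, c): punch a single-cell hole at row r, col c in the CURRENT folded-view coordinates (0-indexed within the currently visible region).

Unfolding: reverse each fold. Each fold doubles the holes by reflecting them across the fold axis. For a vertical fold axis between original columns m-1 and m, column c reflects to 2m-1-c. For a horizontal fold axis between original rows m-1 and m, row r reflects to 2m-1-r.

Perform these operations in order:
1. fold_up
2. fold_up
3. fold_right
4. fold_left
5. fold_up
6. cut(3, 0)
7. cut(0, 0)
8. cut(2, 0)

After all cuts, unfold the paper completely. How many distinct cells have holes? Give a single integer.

Op 1 fold_up: fold axis h@16; visible region now rows[0,16) x cols[0,4) = 16x4
Op 2 fold_up: fold axis h@8; visible region now rows[0,8) x cols[0,4) = 8x4
Op 3 fold_right: fold axis v@2; visible region now rows[0,8) x cols[2,4) = 8x2
Op 4 fold_left: fold axis v@3; visible region now rows[0,8) x cols[2,3) = 8x1
Op 5 fold_up: fold axis h@4; visible region now rows[0,4) x cols[2,3) = 4x1
Op 6 cut(3, 0): punch at orig (3,2); cuts so far [(3, 2)]; region rows[0,4) x cols[2,3) = 4x1
Op 7 cut(0, 0): punch at orig (0,2); cuts so far [(0, 2), (3, 2)]; region rows[0,4) x cols[2,3) = 4x1
Op 8 cut(2, 0): punch at orig (2,2); cuts so far [(0, 2), (2, 2), (3, 2)]; region rows[0,4) x cols[2,3) = 4x1
Unfold 1 (reflect across h@4): 6 holes -> [(0, 2), (2, 2), (3, 2), (4, 2), (5, 2), (7, 2)]
Unfold 2 (reflect across v@3): 12 holes -> [(0, 2), (0, 3), (2, 2), (2, 3), (3, 2), (3, 3), (4, 2), (4, 3), (5, 2), (5, 3), (7, 2), (7, 3)]
Unfold 3 (reflect across v@2): 24 holes -> [(0, 0), (0, 1), (0, 2), (0, 3), (2, 0), (2, 1), (2, 2), (2, 3), (3, 0), (3, 1), (3, 2), (3, 3), (4, 0), (4, 1), (4, 2), (4, 3), (5, 0), (5, 1), (5, 2), (5, 3), (7, 0), (7, 1), (7, 2), (7, 3)]
Unfold 4 (reflect across h@8): 48 holes -> [(0, 0), (0, 1), (0, 2), (0, 3), (2, 0), (2, 1), (2, 2), (2, 3), (3, 0), (3, 1), (3, 2), (3, 3), (4, 0), (4, 1), (4, 2), (4, 3), (5, 0), (5, 1), (5, 2), (5, 3), (7, 0), (7, 1), (7, 2), (7, 3), (8, 0), (8, 1), (8, 2), (8, 3), (10, 0), (10, 1), (10, 2), (10, 3), (11, 0), (11, 1), (11, 2), (11, 3), (12, 0), (12, 1), (12, 2), (12, 3), (13, 0), (13, 1), (13, 2), (13, 3), (15, 0), (15, 1), (15, 2), (15, 3)]
Unfold 5 (reflect across h@16): 96 holes -> [(0, 0), (0, 1), (0, 2), (0, 3), (2, 0), (2, 1), (2, 2), (2, 3), (3, 0), (3, 1), (3, 2), (3, 3), (4, 0), (4, 1), (4, 2), (4, 3), (5, 0), (5, 1), (5, 2), (5, 3), (7, 0), (7, 1), (7, 2), (7, 3), (8, 0), (8, 1), (8, 2), (8, 3), (10, 0), (10, 1), (10, 2), (10, 3), (11, 0), (11, 1), (11, 2), (11, 3), (12, 0), (12, 1), (12, 2), (12, 3), (13, 0), (13, 1), (13, 2), (13, 3), (15, 0), (15, 1), (15, 2), (15, 3), (16, 0), (16, 1), (16, 2), (16, 3), (18, 0), (18, 1), (18, 2), (18, 3), (19, 0), (19, 1), (19, 2), (19, 3), (20, 0), (20, 1), (20, 2), (20, 3), (21, 0), (21, 1), (21, 2), (21, 3), (23, 0), (23, 1), (23, 2), (23, 3), (24, 0), (24, 1), (24, 2), (24, 3), (26, 0), (26, 1), (26, 2), (26, 3), (27, 0), (27, 1), (27, 2), (27, 3), (28, 0), (28, 1), (28, 2), (28, 3), (29, 0), (29, 1), (29, 2), (29, 3), (31, 0), (31, 1), (31, 2), (31, 3)]

Answer: 96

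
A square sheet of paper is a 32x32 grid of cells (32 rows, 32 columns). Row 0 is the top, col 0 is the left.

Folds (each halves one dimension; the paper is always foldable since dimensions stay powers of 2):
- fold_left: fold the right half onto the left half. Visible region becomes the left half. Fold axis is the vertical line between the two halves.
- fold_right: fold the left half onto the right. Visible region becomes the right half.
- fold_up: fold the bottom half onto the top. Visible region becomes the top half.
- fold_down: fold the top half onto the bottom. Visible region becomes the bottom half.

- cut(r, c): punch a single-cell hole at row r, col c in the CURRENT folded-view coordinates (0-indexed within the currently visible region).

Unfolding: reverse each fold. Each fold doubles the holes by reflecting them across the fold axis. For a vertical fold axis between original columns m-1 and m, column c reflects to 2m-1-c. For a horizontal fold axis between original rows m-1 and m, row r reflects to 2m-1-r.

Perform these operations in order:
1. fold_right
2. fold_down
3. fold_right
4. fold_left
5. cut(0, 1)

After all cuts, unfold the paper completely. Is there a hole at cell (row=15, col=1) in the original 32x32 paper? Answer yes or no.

Answer: yes

Derivation:
Op 1 fold_right: fold axis v@16; visible region now rows[0,32) x cols[16,32) = 32x16
Op 2 fold_down: fold axis h@16; visible region now rows[16,32) x cols[16,32) = 16x16
Op 3 fold_right: fold axis v@24; visible region now rows[16,32) x cols[24,32) = 16x8
Op 4 fold_left: fold axis v@28; visible region now rows[16,32) x cols[24,28) = 16x4
Op 5 cut(0, 1): punch at orig (16,25); cuts so far [(16, 25)]; region rows[16,32) x cols[24,28) = 16x4
Unfold 1 (reflect across v@28): 2 holes -> [(16, 25), (16, 30)]
Unfold 2 (reflect across v@24): 4 holes -> [(16, 17), (16, 22), (16, 25), (16, 30)]
Unfold 3 (reflect across h@16): 8 holes -> [(15, 17), (15, 22), (15, 25), (15, 30), (16, 17), (16, 22), (16, 25), (16, 30)]
Unfold 4 (reflect across v@16): 16 holes -> [(15, 1), (15, 6), (15, 9), (15, 14), (15, 17), (15, 22), (15, 25), (15, 30), (16, 1), (16, 6), (16, 9), (16, 14), (16, 17), (16, 22), (16, 25), (16, 30)]
Holes: [(15, 1), (15, 6), (15, 9), (15, 14), (15, 17), (15, 22), (15, 25), (15, 30), (16, 1), (16, 6), (16, 9), (16, 14), (16, 17), (16, 22), (16, 25), (16, 30)]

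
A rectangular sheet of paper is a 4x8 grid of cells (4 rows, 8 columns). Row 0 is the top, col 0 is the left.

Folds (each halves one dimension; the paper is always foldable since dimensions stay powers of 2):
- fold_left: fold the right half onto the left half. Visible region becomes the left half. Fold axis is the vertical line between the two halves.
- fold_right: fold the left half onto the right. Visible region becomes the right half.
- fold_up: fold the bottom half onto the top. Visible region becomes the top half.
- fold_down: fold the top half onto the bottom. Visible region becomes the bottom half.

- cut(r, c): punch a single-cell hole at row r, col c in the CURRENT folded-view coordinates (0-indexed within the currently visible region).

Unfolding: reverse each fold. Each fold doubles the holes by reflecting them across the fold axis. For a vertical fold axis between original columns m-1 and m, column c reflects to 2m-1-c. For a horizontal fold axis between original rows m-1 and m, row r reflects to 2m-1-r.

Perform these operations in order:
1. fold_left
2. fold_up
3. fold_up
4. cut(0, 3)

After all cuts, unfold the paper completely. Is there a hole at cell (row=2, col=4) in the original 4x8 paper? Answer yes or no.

Op 1 fold_left: fold axis v@4; visible region now rows[0,4) x cols[0,4) = 4x4
Op 2 fold_up: fold axis h@2; visible region now rows[0,2) x cols[0,4) = 2x4
Op 3 fold_up: fold axis h@1; visible region now rows[0,1) x cols[0,4) = 1x4
Op 4 cut(0, 3): punch at orig (0,3); cuts so far [(0, 3)]; region rows[0,1) x cols[0,4) = 1x4
Unfold 1 (reflect across h@1): 2 holes -> [(0, 3), (1, 3)]
Unfold 2 (reflect across h@2): 4 holes -> [(0, 3), (1, 3), (2, 3), (3, 3)]
Unfold 3 (reflect across v@4): 8 holes -> [(0, 3), (0, 4), (1, 3), (1, 4), (2, 3), (2, 4), (3, 3), (3, 4)]
Holes: [(0, 3), (0, 4), (1, 3), (1, 4), (2, 3), (2, 4), (3, 3), (3, 4)]

Answer: yes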